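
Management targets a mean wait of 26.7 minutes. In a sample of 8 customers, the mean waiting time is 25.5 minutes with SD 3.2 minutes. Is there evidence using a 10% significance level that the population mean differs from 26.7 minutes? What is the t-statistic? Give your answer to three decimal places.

H0: μ = 26.7; H1: μ ≠ 26.7 (one-sample t-test, two-sided).
t = (x̄ − μ₀)/(s/√n) = (25.5 − 26.7)/(3.2/√8) = -1.061
df = n − 1 = 7
Two-sided p-value ≈ 0.324
Since p ≈ 0.324 > α = 0.1, fail to reject H0; the data do not provide sufficient evidence against H0.

-1.061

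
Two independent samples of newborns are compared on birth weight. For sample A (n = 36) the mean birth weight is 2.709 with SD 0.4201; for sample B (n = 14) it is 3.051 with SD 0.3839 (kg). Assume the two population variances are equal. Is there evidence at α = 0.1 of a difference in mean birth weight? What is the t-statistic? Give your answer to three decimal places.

-2.644

Let group 1 = sample A, group 2 = sample B. H0: μ_1 = μ_2; H1: μ_1 ≠ μ_2 (two-sample pooled-variance t-test, two-sided).
s_p² = [(36−1)·0.4201² + (14−1)·0.3839²]/(36+14−2) = 0.168601
t = (2.709 − 3.051)/√[0.168601·(1/36 + 1/14)] = -2.644
df = n₁ + n₂ − 2 = 48
Two-sided p-value ≈ 0.011
Since p ≈ 0.011 < α = 0.1, reject H0; the data support H1.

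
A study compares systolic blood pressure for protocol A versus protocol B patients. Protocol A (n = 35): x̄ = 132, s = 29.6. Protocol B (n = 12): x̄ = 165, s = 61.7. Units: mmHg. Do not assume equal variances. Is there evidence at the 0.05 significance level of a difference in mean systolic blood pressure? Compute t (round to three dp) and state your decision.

Let group 1 = protocol A, group 2 = protocol B. H0: μ_1 = μ_2; H1: μ_1 ≠ μ_2 (Welch's two-sample t-test, two-sided).
t = (x̄_1 − x̄_2)/√(s_1²/n_1 + s_2²/n_2) = (132 − 165)/√(29.6²/35 + 61.7²/12) = -1.784
Welch–Satterthwaite df ≈ 12.78
Two-sided p-value ≈ 0.0982
Since p ≈ 0.0982 > α = 0.05, fail to reject H0; the evidence is not statistically significant.

t = -1.784; fail to reject H0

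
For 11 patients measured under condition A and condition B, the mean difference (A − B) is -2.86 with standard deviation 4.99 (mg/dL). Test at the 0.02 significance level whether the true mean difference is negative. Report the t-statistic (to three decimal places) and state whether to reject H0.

t = -1.901; fail to reject H0

H0: μ_d = 0; H1: μ_d < 0 (paired t-test on the differences, left-tailed).
t = d̄/(s_d/√n) = -2.86/(4.99/√11) = -1.901
df = n − 1 = 10
p-value = P(T ≤ -1.901) ≈ 0.0432
Since p ≈ 0.0432 > α = 0.02, fail to reject H0; the evidence is not statistically significant.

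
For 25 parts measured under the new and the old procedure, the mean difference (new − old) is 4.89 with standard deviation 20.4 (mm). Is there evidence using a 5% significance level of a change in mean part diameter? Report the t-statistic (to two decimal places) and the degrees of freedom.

t = 1.20, df = 24

H0: μ_d = 0; H1: μ_d ≠ 0 (paired t-test on the differences, two-sided).
t = d̄/(s_d/√n) = 4.89/(20.4/√25) = 1.20
df = n − 1 = 24
Two-sided p-value ≈ 0.2424
Since p ≈ 0.2424 > α = 0.05, fail to reject H0; the data do not provide sufficient evidence against H0.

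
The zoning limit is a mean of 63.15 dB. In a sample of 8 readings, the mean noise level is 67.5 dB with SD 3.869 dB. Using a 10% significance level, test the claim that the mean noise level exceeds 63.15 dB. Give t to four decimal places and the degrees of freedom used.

H0: μ = 63.15; H1: μ > 63.15 (one-sample t-test, right-tailed).
t = (x̄ − μ₀)/(s/√n) = (67.5 − 63.15)/(3.869/√8) = 3.1801
df = n − 1 = 7
p-value = P(T ≥ 3.1801) ≈ 0.0077
Since p ≈ 0.0077 < α = 0.1, reject H0; the evidence is statistically significant.

t = 3.1801, df = 7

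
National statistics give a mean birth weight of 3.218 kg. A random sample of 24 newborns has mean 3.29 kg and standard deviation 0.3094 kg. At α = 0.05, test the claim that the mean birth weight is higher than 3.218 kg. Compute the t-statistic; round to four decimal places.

H0: μ = 3.218; H1: μ > 3.218 (one-sample t-test, right-tailed).
t = (x̄ − μ₀)/(s/√n) = (3.29 − 3.218)/(0.3094/√24) = 1.1400
df = n − 1 = 23
p-value = P(T ≥ 1.1400) ≈ 0.133
Since p ≈ 0.133 > α = 0.05, fail to reject H0; the data do not provide sufficient evidence against H0.

1.1400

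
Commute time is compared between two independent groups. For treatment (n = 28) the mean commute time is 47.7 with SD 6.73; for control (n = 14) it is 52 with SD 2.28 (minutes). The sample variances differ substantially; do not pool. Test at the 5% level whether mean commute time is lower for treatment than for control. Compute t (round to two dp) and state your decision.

Let group 1 = treatment, group 2 = control. H0: μ_1 = μ_2; H1: μ_1 < μ_2 (Welch's two-sample t-test, left-tailed).
t = (x̄_1 − x̄_2)/√(s_1²/n_1 + s_2²/n_2) = (47.7 − 52)/√(6.73²/28 + 2.28²/14) = -3.05
Welch–Satterthwaite df ≈ 36.79
p-value = P(T ≤ -3.05) ≈ 0.0021
Since p ≈ 0.0021 < α = 0.05, reject H0; the evidence is statistically significant.

t = -3.05; reject H0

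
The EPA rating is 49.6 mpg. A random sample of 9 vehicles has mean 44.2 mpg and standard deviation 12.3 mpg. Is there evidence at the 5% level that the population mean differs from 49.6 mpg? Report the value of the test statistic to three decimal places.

H0: μ = 49.6; H1: μ ≠ 49.6 (one-sample t-test, two-sided).
t = (x̄ − μ₀)/(s/√n) = (44.2 − 49.6)/(12.3/√9) = -1.317
df = n − 1 = 8
Two-sided p-value ≈ 0.224
Since p ≈ 0.224 > α = 0.05, fail to reject H0; the evidence is not statistically significant.

-1.317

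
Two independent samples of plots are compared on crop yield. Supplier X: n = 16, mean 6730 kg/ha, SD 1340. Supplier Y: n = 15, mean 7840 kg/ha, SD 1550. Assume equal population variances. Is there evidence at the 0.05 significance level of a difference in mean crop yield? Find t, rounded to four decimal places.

-2.1371

Let group 1 = supplier X, group 2 = supplier Y. H0: μ_1 = μ_2; H1: μ_1 ≠ μ_2 (two-sample pooled-variance t-test, two-sided).
s_p² = [(16−1)·1340² + (15−1)·1550²]/(16+15−2) = 2088590
t = (6730 − 7840)/√[2088590·(1/16 + 1/15)] = -2.1371
df = n₁ + n₂ − 2 = 29
Two-sided p-value ≈ 0.0412
Since p ≈ 0.0412 < α = 0.05, reject H0; the evidence is statistically significant.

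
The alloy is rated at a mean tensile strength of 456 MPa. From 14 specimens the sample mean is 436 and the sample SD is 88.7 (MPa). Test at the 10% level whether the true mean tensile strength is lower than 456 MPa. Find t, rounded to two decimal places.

-0.84

H0: μ = 456; H1: μ < 456 (one-sample t-test, left-tailed).
t = (x̄ − μ₀)/(s/√n) = (436 − 456)/(88.7/√14) = -0.84
df = n − 1 = 13
p-value = P(T ≤ -0.84) ≈ 0.207
Since p ≈ 0.207 > α = 0.1, fail to reject H0; the data do not provide sufficient evidence against H0.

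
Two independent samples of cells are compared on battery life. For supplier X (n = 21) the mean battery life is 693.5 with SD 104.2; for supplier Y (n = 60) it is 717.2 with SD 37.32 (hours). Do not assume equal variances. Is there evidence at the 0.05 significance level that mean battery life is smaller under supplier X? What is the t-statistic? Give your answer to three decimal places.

-1.020

Let group 1 = supplier X, group 2 = supplier Y. H0: μ_1 = μ_2; H1: μ_1 < μ_2 (Welch's two-sample t-test, left-tailed).
t = (x̄_1 − x̄_2)/√(s_1²/n_1 + s_2²/n_2) = (693.5 − 717.2)/√(104.2²/21 + 37.32²/60) = -1.020
Welch–Satterthwaite df ≈ 21.82
p-value = P(T ≤ -1.020) ≈ 0.1595
Since p ≈ 0.1595 > α = 0.05, fail to reject H0; the evidence is not statistically significant.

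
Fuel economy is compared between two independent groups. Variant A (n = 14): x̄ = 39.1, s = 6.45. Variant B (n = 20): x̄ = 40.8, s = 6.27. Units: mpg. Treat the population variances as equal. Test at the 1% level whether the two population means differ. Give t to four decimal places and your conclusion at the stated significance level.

t = -0.7690; fail to reject H0

Let group 1 = variant A, group 2 = variant B. H0: μ_1 = μ_2; H1: μ_1 ≠ μ_2 (two-sample pooled-variance t-test, two-sided).
s_p² = [(14−1)·6.45² + (20−1)·6.27²]/(14+20−2) = 40.243
t = (39.1 − 40.8)/√[40.243·(1/14 + 1/20)] = -0.7690
df = n₁ + n₂ − 2 = 32
Two-sided p-value ≈ 0.4475
Since p ≈ 0.4475 > α = 0.01, fail to reject H0; the evidence is not statistically significant.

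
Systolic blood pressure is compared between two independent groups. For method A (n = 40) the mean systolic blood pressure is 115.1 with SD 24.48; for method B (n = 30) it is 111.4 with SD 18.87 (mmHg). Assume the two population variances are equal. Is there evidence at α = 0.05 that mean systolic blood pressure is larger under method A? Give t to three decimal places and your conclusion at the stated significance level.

Let group 1 = method A, group 2 = method B. H0: μ_1 = μ_2; H1: μ_1 > μ_2 (two-sample pooled-variance t-test, right-tailed).
s_p² = [(40−1)·24.48² + (30−1)·18.87²]/(40+30−2) = 495.556
t = (115.1 − 111.4)/√[495.556·(1/40 + 1/30)] = 0.688
df = n₁ + n₂ − 2 = 68
p-value = P(T ≥ 0.688) ≈ 0.247
Since p ≈ 0.247 > α = 0.05, fail to reject H0; the evidence is not statistically significant.

t = 0.688; fail to reject H0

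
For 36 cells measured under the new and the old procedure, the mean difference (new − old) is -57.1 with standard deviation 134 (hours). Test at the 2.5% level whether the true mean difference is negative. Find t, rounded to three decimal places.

H0: μ_d = 0; H1: μ_d < 0 (paired t-test on the differences, left-tailed).
t = d̄/(s_d/√n) = -57.1/(134/√36) = -2.557
df = n − 1 = 35
p-value = P(T ≤ -2.557) ≈ 0.0075
Since p ≈ 0.0075 < α = 0.025, reject H0; the evidence is statistically significant.

-2.557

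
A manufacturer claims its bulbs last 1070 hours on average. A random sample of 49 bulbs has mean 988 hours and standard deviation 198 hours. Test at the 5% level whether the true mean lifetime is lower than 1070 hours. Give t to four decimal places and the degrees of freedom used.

t = -2.8990, df = 48

H0: μ = 1070; H1: μ < 1070 (one-sample t-test, left-tailed).
t = (x̄ − μ₀)/(s/√n) = (988 − 1070)/(198/√49) = -2.8990
df = n − 1 = 48
p-value = P(T ≤ -2.8990) ≈ 0.003
Since p ≈ 0.003 < α = 0.05, reject H0; the data support H1.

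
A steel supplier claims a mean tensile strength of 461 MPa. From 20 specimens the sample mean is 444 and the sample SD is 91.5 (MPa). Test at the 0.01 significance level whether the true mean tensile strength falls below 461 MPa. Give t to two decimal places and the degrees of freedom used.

t = -0.83, df = 19

H0: μ = 461; H1: μ < 461 (one-sample t-test, left-tailed).
t = (x̄ − μ₀)/(s/√n) = (444 − 461)/(91.5/√20) = -0.83
df = n − 1 = 19
p-value = P(T ≤ -0.83) ≈ 0.2082
Since p ≈ 0.2082 > α = 0.01, fail to reject H0; the data do not provide sufficient evidence against H0.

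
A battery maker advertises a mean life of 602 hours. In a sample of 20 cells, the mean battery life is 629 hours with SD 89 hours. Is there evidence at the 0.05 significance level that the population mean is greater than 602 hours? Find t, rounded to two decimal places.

H0: μ = 602; H1: μ > 602 (one-sample t-test, right-tailed).
t = (x̄ − μ₀)/(s/√n) = (629 − 602)/(89/√20) = 1.36
df = n − 1 = 19
p-value = P(T ≥ 1.36) ≈ 0.095
Since p ≈ 0.095 > α = 0.05, fail to reject H0; the data do not provide sufficient evidence against H0.

1.36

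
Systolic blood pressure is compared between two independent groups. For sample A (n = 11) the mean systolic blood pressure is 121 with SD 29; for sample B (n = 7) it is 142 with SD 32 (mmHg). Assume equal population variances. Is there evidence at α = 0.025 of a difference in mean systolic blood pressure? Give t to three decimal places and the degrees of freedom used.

Let group 1 = sample A, group 2 = sample B. H0: μ_1 = μ_2; H1: μ_1 ≠ μ_2 (two-sample pooled-variance t-test, two-sided).
s_p² = [(11−1)·29² + (7−1)·32²]/(11+7−2) = 909.625
t = (121 − 142)/√[909.625·(1/11 + 1/7)] = -1.440
df = n₁ + n₂ − 2 = 16
Two-sided p-value ≈ 0.169
Since p ≈ 0.169 > α = 0.025, fail to reject H0; the data do not provide sufficient evidence against H0.

t = -1.440, df = 16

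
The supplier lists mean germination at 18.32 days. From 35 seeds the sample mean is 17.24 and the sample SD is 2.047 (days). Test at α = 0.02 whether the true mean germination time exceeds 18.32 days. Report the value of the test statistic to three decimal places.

-3.121

H0: μ = 18.32; H1: μ > 18.32 (one-sample t-test, right-tailed).
t = (x̄ − μ₀)/(s/√n) = (17.24 − 18.32)/(2.047/√35) = -3.121
df = n − 1 = 34
p-value = P(T ≥ -3.121) ≈ 0.998
Since p ≈ 0.998 > α = 0.02, fail to reject H0; the evidence is not statistically significant.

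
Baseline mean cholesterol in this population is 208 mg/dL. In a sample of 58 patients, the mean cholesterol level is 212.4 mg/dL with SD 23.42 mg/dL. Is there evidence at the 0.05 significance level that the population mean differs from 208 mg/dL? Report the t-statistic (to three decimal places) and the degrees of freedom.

H0: μ = 208; H1: μ ≠ 208 (one-sample t-test, two-sided).
t = (x̄ − μ₀)/(s/√n) = (212.4 − 208)/(23.42/√58) = 1.431
df = n − 1 = 57
Two-sided p-value ≈ 0.158
Since p ≈ 0.158 > α = 0.05, fail to reject H0; the evidence is not statistically significant.

t = 1.431, df = 57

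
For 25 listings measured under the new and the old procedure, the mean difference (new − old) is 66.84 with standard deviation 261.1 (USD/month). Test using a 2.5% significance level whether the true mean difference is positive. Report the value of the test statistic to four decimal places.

1.2800

H0: μ_d = 0; H1: μ_d > 0 (paired t-test on the differences, right-tailed).
t = d̄/(s_d/√n) = 66.84/(261.1/√25) = 1.2800
df = n − 1 = 24
p-value = P(T ≥ 1.2800) ≈ 0.106
Since p ≈ 0.106 > α = 0.025, fail to reject H0; the data do not provide sufficient evidence against H0.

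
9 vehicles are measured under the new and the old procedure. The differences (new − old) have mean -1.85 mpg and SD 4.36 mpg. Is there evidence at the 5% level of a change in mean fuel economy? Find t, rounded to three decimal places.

H0: μ_d = 0; H1: μ_d ≠ 0 (paired t-test on the differences, two-sided).
t = d̄/(s_d/√n) = -1.85/(4.36/√9) = -1.273
df = n − 1 = 8
Two-sided p-value ≈ 0.239
Since p ≈ 0.239 > α = 0.05, fail to reject H0; the data do not provide sufficient evidence against H0.

-1.273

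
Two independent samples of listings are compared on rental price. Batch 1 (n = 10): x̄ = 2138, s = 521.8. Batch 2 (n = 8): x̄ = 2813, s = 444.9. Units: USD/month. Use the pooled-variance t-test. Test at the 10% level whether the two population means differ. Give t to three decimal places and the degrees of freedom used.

t = -2.906, df = 16

Let group 1 = batch 1, group 2 = batch 2. H0: μ_1 = μ_2; H1: μ_1 ≠ μ_2 (two-sample pooled-variance t-test, two-sided).
s_p² = [(10−1)·521.8² + (8−1)·444.9²]/(10+8−2) = 239752
t = (2138 − 2813)/√[239752·(1/10 + 1/8)] = -2.906
df = n₁ + n₂ − 2 = 16
Two-sided p-value ≈ 0.0103
Since p ≈ 0.0103 < α = 0.1, reject H0; the data support H1.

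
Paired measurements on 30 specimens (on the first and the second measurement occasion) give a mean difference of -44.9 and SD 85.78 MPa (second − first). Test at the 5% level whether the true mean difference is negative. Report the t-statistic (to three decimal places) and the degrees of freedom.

t = -2.867, df = 29

H0: μ_d = 0; H1: μ_d < 0 (paired t-test on the differences, left-tailed).
t = d̄/(s_d/√n) = -44.9/(85.78/√30) = -2.867
df = n − 1 = 29
p-value = P(T ≤ -2.867) ≈ 0.0038
Since p ≈ 0.0038 < α = 0.05, reject H0; the evidence is statistically significant.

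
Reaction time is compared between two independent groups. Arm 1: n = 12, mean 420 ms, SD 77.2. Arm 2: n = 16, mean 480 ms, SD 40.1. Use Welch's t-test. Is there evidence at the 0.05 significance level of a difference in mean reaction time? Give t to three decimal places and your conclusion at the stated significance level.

t = -2.455; reject H0

Let group 1 = arm 1, group 2 = arm 2. H0: μ_1 = μ_2; H1: μ_1 ≠ μ_2 (Welch's two-sample t-test, two-sided).
t = (x̄_1 − x̄_2)/√(s_1²/n_1 + s_2²/n_2) = (420 − 480)/√(77.2²/12 + 40.1²/16) = -2.455
Welch–Satterthwaite df ≈ 15.44
Two-sided p-value ≈ 0.0264
Since p ≈ 0.0264 < α = 0.05, reject H0; the data support H1.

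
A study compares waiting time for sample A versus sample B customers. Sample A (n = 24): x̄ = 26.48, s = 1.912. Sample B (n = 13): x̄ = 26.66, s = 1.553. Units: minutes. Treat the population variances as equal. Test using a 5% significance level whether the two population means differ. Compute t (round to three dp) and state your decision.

t = -0.291; fail to reject H0

Let group 1 = sample A, group 2 = sample B. H0: μ_1 = μ_2; H1: μ_1 ≠ μ_2 (two-sample pooled-variance t-test, two-sided).
s_p² = [(24−1)·1.912² + (13−1)·1.553²]/(24+13−2) = 3.22925
t = (26.48 − 26.66)/√[3.22925·(1/24 + 1/13)] = -0.291
df = n₁ + n₂ − 2 = 35
Two-sided p-value ≈ 0.7729
Since p ≈ 0.7729 > α = 0.05, fail to reject H0; the data do not provide sufficient evidence against H0.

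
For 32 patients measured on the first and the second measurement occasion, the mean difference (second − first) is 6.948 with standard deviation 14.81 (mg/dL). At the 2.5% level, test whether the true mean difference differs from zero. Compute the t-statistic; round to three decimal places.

H0: μ_d = 0; H1: μ_d ≠ 0 (paired t-test on the differences, two-sided).
t = d̄/(s_d/√n) = 6.948/(14.81/√32) = 2.654
df = n − 1 = 31
Two-sided p-value ≈ 0.0124
Since p ≈ 0.0124 < α = 0.025, reject H0; the data support H1.

2.654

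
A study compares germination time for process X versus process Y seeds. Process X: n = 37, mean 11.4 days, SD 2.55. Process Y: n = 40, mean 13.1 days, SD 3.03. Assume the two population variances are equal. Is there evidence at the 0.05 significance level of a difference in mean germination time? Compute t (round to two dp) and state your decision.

Let group 1 = process X, group 2 = process Y. H0: μ_1 = μ_2; H1: μ_1 ≠ μ_2 (two-sample pooled-variance t-test, two-sided).
s_p² = [(37−1)·2.55² + (40−1)·3.03²]/(37+40−2) = 7.89527
t = (11.4 − 13.1)/√[7.89527·(1/37 + 1/40)] = -2.65
df = n₁ + n₂ − 2 = 75
Two-sided p-value ≈ 0.0097
Since p ≈ 0.0097 < α = 0.05, reject H0; the data support H1.

t = -2.65; reject H0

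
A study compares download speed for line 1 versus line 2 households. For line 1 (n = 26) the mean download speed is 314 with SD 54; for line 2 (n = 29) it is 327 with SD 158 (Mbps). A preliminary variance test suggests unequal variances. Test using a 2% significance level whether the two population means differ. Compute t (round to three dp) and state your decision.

t = -0.417; fail to reject H0

Let group 1 = line 1, group 2 = line 2. H0: μ_1 = μ_2; H1: μ_1 ≠ μ_2 (Welch's two-sample t-test, two-sided).
t = (x̄_1 − x̄_2)/√(s_1²/n_1 + s_2²/n_2) = (314 − 327)/√(54²/26 + 158²/29) = -0.417
Welch–Satterthwaite df ≈ 35.10
Two-sided p-value ≈ 0.6794
Since p ≈ 0.6794 > α = 0.02, fail to reject H0; the evidence is not statistically significant.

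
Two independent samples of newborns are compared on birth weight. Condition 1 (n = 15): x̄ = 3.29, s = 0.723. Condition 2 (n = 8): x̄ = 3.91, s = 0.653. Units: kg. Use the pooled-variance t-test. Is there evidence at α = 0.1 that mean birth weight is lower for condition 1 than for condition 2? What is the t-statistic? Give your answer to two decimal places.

-2.02

Let group 1 = condition 1, group 2 = condition 2. H0: μ_1 = μ_2; H1: μ_1 < μ_2 (two-sample pooled-variance t-test, left-tailed).
s_p² = [(15−1)·0.723² + (8−1)·0.653²]/(15+8−2) = 0.490622
t = (3.29 − 3.91)/√[0.490622·(1/15 + 1/8)] = -2.02
df = n₁ + n₂ − 2 = 21
p-value = P(T ≤ -2.02) ≈ 0.028
Since p ≈ 0.028 < α = 0.1, reject H0; the data support H1.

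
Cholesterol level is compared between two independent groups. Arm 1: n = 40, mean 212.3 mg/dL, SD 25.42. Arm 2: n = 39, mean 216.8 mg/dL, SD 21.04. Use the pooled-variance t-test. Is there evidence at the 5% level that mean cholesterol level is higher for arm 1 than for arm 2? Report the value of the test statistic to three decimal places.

Let group 1 = arm 1, group 2 = arm 2. H0: μ_1 = μ_2; H1: μ_1 > μ_2 (two-sample pooled-variance t-test, right-tailed).
s_p² = [(40−1)·25.42² + (39−1)·21.04²]/(40+39−2) = 545.75
t = (212.3 − 216.8)/√[545.75·(1/40 + 1/39)] = -0.856
df = n₁ + n₂ − 2 = 77
p-value = P(T ≥ -0.856) ≈ 0.803
Since p ≈ 0.803 > α = 0.05, fail to reject H0; the data do not provide sufficient evidence against H0.

-0.856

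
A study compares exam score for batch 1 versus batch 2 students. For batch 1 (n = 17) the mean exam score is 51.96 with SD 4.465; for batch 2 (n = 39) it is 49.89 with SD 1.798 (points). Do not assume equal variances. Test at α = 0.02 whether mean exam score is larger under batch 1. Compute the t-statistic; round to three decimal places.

Let group 1 = batch 1, group 2 = batch 2. H0: μ_1 = μ_2; H1: μ_1 > μ_2 (Welch's two-sample t-test, right-tailed).
t = (x̄_1 − x̄_2)/√(s_1²/n_1 + s_2²/n_2) = (51.96 − 49.89)/√(4.465²/17 + 1.798²/39) = 1.847
Welch–Satterthwaite df ≈ 18.30
p-value = P(T ≥ 1.847) ≈ 0.0405
Since p ≈ 0.0405 > α = 0.02, fail to reject H0; the evidence is not statistically significant.

1.847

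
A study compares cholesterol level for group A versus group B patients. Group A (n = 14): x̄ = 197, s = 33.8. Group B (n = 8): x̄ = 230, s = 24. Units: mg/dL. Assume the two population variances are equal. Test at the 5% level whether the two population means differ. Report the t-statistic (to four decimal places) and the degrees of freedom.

t = -2.4232, df = 20

Let group 1 = group A, group 2 = group B. H0: μ_1 = μ_2; H1: μ_1 ≠ μ_2 (two-sample pooled-variance t-test, two-sided).
s_p² = [(14−1)·33.8² + (8−1)·24²]/(14+8−2) = 944.186
t = (197 − 230)/√[944.186·(1/14 + 1/8)] = -2.4232
df = n₁ + n₂ − 2 = 20
Two-sided p-value ≈ 0.025
Since p ≈ 0.025 < α = 0.05, reject H0; the data support H1.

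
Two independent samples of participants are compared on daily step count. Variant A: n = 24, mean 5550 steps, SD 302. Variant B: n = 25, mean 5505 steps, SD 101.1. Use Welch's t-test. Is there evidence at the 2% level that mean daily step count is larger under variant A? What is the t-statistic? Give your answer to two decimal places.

0.69

Let group 1 = variant A, group 2 = variant B. H0: μ_1 = μ_2; H1: μ_1 > μ_2 (Welch's two-sample t-test, right-tailed).
t = (x̄_1 − x̄_2)/√(s_1²/n_1 + s_2²/n_2) = (5550 − 5505)/√(302²/24 + 101.1²/25) = 0.69
Welch–Satterthwaite df ≈ 27.91
p-value = P(T ≥ 0.69) ≈ 0.2468
Since p ≈ 0.2468 > α = 0.02, fail to reject H0; the data do not provide sufficient evidence against H0.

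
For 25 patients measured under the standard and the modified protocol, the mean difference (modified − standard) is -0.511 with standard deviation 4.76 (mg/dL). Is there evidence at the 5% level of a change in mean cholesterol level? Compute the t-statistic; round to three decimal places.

H0: μ_d = 0; H1: μ_d ≠ 0 (paired t-test on the differences, two-sided).
t = d̄/(s_d/√n) = -0.511/(4.76/√25) = -0.537
df = n − 1 = 24
Two-sided p-value ≈ 0.5964
Since p ≈ 0.5964 > α = 0.05, fail to reject H0; the evidence is not statistically significant.

-0.537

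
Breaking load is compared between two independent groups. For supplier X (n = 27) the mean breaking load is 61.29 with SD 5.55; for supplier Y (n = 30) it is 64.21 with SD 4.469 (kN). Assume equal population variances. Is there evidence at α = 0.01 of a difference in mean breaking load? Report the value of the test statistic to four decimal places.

-2.1975

Let group 1 = supplier X, group 2 = supplier Y. H0: μ_1 = μ_2; H1: μ_1 ≠ μ_2 (two-sample pooled-variance t-test, two-sided).
s_p² = [(27−1)·5.55² + (30−1)·4.469²]/(27+30−2) = 25.0919
t = (61.29 − 64.21)/√[25.0919·(1/27 + 1/30)] = -2.1975
df = n₁ + n₂ − 2 = 55
Two-sided p-value ≈ 0.032
Since p ≈ 0.032 > α = 0.01, fail to reject H0; the evidence is not statistically significant.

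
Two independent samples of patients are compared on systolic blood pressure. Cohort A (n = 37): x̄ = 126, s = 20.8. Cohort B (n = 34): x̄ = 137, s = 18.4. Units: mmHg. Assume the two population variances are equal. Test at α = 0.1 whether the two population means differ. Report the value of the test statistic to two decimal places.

-2.35

Let group 1 = cohort A, group 2 = cohort B. H0: μ_1 = μ_2; H1: μ_1 ≠ μ_2 (two-sample pooled-variance t-test, two-sided).
s_p² = [(37−1)·20.8² + (34−1)·18.4²]/(37+34−2) = 387.645
t = (126 − 137)/√[387.645·(1/37 + 1/34)] = -2.35
df = n₁ + n₂ − 2 = 69
Two-sided p-value ≈ 0.022
Since p ≈ 0.022 < α = 0.1, reject H0; the data support H1.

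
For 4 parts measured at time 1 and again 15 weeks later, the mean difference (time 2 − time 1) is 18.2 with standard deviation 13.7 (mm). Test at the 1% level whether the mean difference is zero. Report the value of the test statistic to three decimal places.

H0: μ_d = 0; H1: μ_d ≠ 0 (paired t-test on the differences, two-sided).
t = d̄/(s_d/√n) = 18.2/(13.7/√4) = 2.657
df = n − 1 = 3
Two-sided p-value ≈ 0.077
Since p ≈ 0.077 > α = 0.01, fail to reject H0; the evidence is not statistically significant.

2.657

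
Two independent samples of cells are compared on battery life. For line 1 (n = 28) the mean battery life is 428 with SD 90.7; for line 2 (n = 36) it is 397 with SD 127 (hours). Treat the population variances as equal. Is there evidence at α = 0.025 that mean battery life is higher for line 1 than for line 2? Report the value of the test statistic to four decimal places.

1.0922

Let group 1 = line 1, group 2 = line 2. H0: μ_1 = μ_2; H1: μ_1 > μ_2 (two-sample pooled-variance t-test, right-tailed).
s_p² = [(28−1)·90.7² + (36−1)·127²]/(28+36−2) = 12687.6
t = (428 − 397)/√[12687.6·(1/28 + 1/36)] = 1.0922
df = n₁ + n₂ − 2 = 62
p-value = P(T ≥ 1.0922) ≈ 0.139
Since p ≈ 0.139 > α = 0.025, fail to reject H0; the evidence is not statistically significant.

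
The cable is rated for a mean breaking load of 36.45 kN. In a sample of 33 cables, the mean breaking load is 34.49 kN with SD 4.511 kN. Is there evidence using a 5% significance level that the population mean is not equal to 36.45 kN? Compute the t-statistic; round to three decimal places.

-2.496

H0: μ = 36.45; H1: μ ≠ 36.45 (one-sample t-test, two-sided).
t = (x̄ − μ₀)/(s/√n) = (34.49 − 36.45)/(4.511/√33) = -2.496
df = n − 1 = 32
Two-sided p-value ≈ 0.0179
Since p ≈ 0.0179 < α = 0.05, reject H0; the data support H1.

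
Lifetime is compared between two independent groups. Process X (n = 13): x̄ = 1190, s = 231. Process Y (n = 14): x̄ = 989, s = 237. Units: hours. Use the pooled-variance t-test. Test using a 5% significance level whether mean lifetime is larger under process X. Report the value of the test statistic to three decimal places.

Let group 1 = process X, group 2 = process Y. H0: μ_1 = μ_2; H1: μ_1 > μ_2 (two-sample pooled-variance t-test, right-tailed).
s_p² = [(13−1)·231² + (14−1)·237²]/(13+14−2) = 54821.2
t = (1190 − 989)/√[54821.2·(1/13 + 1/14)] = 2.229
df = n₁ + n₂ − 2 = 25
p-value = P(T ≥ 2.229) ≈ 0.0175
Since p ≈ 0.0175 < α = 0.05, reject H0; the evidence is statistically significant.

2.229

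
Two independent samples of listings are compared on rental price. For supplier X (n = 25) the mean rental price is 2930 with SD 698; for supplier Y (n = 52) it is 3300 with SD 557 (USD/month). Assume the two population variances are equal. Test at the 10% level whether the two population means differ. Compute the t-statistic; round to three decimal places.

-2.510

Let group 1 = supplier X, group 2 = supplier Y. H0: μ_1 = μ_2; H1: μ_1 ≠ μ_2 (two-sample pooled-variance t-test, two-sided).
s_p² = [(25−1)·698² + (52−1)·557²]/(25+52−2) = 366875
t = (2930 − 3300)/√[366875·(1/25 + 1/52)] = -2.510
df = n₁ + n₂ − 2 = 75
Two-sided p-value ≈ 0.0142
Since p ≈ 0.0142 < α = 0.1, reject H0; the evidence is statistically significant.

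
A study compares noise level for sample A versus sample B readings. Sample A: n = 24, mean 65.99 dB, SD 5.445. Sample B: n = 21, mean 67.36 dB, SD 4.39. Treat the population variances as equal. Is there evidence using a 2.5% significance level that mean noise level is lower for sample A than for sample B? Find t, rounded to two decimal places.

-0.92

Let group 1 = sample A, group 2 = sample B. H0: μ_1 = μ_2; H1: μ_1 < μ_2 (two-sample pooled-variance t-test, left-tailed).
s_p² = [(24−1)·5.445² + (21−1)·4.39²]/(24+21−2) = 24.822
t = (65.99 − 67.36)/√[24.822·(1/24 + 1/21)] = -0.92
df = n₁ + n₂ − 2 = 43
p-value = P(T ≤ -0.92) ≈ 0.1813
Since p ≈ 0.1813 > α = 0.025, fail to reject H0; the data do not provide sufficient evidence against H0.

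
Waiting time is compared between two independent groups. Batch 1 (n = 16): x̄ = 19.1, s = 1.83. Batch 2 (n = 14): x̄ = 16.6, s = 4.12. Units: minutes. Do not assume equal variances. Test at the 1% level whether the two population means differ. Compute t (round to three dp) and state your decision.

Let group 1 = batch 1, group 2 = batch 2. H0: μ_1 = μ_2; H1: μ_1 ≠ μ_2 (Welch's two-sample t-test, two-sided).
t = (x̄_1 − x̄_2)/√(s_1²/n_1 + s_2²/n_2) = (19.1 − 16.6)/√(1.83²/16 + 4.12²/14) = 2.097
Welch–Satterthwaite df ≈ 17.43
Two-sided p-value ≈ 0.051
Since p ≈ 0.051 > α = 0.01, fail to reject H0; the evidence is not statistically significant.

t = 2.097; fail to reject H0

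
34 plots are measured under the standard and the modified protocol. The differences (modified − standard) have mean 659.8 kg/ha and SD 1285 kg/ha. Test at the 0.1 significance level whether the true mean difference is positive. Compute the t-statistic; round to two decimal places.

2.99

H0: μ_d = 0; H1: μ_d > 0 (paired t-test on the differences, right-tailed).
t = d̄/(s_d/√n) = 659.8/(1285/√34) = 2.99
df = n − 1 = 33
p-value = P(T ≥ 2.99) ≈ 0.003
Since p ≈ 0.003 < α = 0.1, reject H0; the evidence is statistically significant.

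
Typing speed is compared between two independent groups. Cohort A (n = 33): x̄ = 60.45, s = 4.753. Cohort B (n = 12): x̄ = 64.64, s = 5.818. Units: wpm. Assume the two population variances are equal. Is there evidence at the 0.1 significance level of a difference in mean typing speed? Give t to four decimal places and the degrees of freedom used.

Let group 1 = cohort A, group 2 = cohort B. H0: μ_1 = μ_2; H1: μ_1 ≠ μ_2 (two-sample pooled-variance t-test, two-sided).
s_p² = [(33−1)·4.753² + (12−1)·5.818²]/(33+12−2) = 25.471
t = (60.45 − 64.64)/√[25.471·(1/33 + 1/12)] = -2.4628
df = n₁ + n₂ − 2 = 43
Two-sided p-value ≈ 0.0179
Since p ≈ 0.0179 < α = 0.1, reject H0; the data support H1.

t = -2.4628, df = 43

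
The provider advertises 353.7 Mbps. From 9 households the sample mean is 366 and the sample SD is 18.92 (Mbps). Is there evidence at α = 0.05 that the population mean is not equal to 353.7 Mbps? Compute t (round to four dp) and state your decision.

H0: μ = 353.7; H1: μ ≠ 353.7 (one-sample t-test, two-sided).
t = (x̄ − μ₀)/(s/√n) = (366 − 353.7)/(18.92/√9) = 1.9503
df = n − 1 = 8
Two-sided p-value ≈ 0.087
Since p ≈ 0.087 > α = 0.05, fail to reject H0; the data do not provide sufficient evidence against H0.

t = 1.9503; fail to reject H0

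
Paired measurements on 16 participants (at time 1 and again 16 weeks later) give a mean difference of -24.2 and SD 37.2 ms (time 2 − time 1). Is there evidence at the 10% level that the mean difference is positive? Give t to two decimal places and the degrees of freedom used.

t = -2.60, df = 15

H0: μ_d = 0; H1: μ_d > 0 (paired t-test on the differences, right-tailed).
t = d̄/(s_d/√n) = -24.2/(37.2/√16) = -2.60
df = n − 1 = 15
p-value = P(T ≥ -2.60) ≈ 0.9900
Since p ≈ 0.9900 > α = 0.1, fail to reject H0; the data do not provide sufficient evidence against H0.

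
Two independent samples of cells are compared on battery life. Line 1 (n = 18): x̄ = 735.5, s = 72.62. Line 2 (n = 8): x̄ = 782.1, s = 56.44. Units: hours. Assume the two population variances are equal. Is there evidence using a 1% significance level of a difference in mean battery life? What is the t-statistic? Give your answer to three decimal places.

Let group 1 = line 1, group 2 = line 2. H0: μ_1 = μ_2; H1: μ_1 ≠ μ_2 (two-sample pooled-variance t-test, two-sided).
s_p² = [(18−1)·72.62² + (8−1)·56.44²]/(18+8−2) = 4664.61
t = (735.5 − 782.1)/√[4664.61·(1/18 + 1/8)] = -1.606
df = n₁ + n₂ − 2 = 24
Two-sided p-value ≈ 0.1214
Since p ≈ 0.1214 > α = 0.01, fail to reject H0; the evidence is not statistically significant.

-1.606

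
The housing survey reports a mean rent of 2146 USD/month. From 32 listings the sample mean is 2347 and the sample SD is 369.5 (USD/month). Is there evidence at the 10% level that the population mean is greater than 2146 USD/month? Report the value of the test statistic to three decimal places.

H0: μ = 2146; H1: μ > 2146 (one-sample t-test, right-tailed).
t = (x̄ − μ₀)/(s/√n) = (2347 − 2146)/(369.5/√32) = 3.077
df = n − 1 = 31
p-value = P(T ≥ 3.077) ≈ 0.0022
Since p ≈ 0.0022 < α = 0.1, reject H0; the data support H1.

3.077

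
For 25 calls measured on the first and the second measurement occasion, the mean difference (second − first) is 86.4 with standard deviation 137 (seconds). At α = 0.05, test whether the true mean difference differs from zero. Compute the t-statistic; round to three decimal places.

H0: μ_d = 0; H1: μ_d ≠ 0 (paired t-test on the differences, two-sided).
t = d̄/(s_d/√n) = 86.4/(137/√25) = 3.153
df = n − 1 = 24
Two-sided p-value ≈ 0.0043
Since p ≈ 0.0043 < α = 0.05, reject H0; the evidence is statistically significant.

3.153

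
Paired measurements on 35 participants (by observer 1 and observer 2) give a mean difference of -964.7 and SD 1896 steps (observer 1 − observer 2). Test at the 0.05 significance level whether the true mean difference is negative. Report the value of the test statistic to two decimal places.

-3.01

H0: μ_d = 0; H1: μ_d < 0 (paired t-test on the differences, left-tailed).
t = d̄/(s_d/√n) = -964.7/(1896/√35) = -3.01
df = n − 1 = 34
p-value = P(T ≤ -3.01) ≈ 0.002
Since p ≈ 0.002 < α = 0.05, reject H0; the evidence is statistically significant.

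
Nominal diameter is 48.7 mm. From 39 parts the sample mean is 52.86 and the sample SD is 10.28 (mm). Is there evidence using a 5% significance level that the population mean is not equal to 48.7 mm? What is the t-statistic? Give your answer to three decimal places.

2.527

H0: μ = 48.7; H1: μ ≠ 48.7 (one-sample t-test, two-sided).
t = (x̄ − μ₀)/(s/√n) = (52.86 − 48.7)/(10.28/√39) = 2.527
df = n − 1 = 38
Two-sided p-value ≈ 0.0158
Since p ≈ 0.0158 < α = 0.05, reject H0; the data support H1.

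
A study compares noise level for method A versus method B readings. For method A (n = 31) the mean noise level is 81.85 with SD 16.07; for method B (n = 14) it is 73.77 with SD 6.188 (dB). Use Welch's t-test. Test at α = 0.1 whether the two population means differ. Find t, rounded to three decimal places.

2.429

Let group 1 = method A, group 2 = method B. H0: μ_1 = μ_2; H1: μ_1 ≠ μ_2 (Welch's two-sample t-test, two-sided).
t = (x̄_1 − x̄_2)/√(s_1²/n_1 + s_2²/n_2) = (81.85 − 73.77)/√(16.07²/31 + 6.188²/14) = 2.429
Welch–Satterthwaite df ≈ 42.39
Two-sided p-value ≈ 0.019
Since p ≈ 0.019 < α = 0.1, reject H0; the data support H1.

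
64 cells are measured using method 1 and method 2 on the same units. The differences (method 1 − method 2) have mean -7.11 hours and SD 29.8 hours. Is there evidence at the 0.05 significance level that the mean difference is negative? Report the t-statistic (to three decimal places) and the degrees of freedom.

H0: μ_d = 0; H1: μ_d < 0 (paired t-test on the differences, left-tailed).
t = d̄/(s_d/√n) = -7.11/(29.8/√64) = -1.909
df = n − 1 = 63
p-value = P(T ≤ -1.909) ≈ 0.0304
Since p ≈ 0.0304 < α = 0.05, reject H0; the evidence is statistically significant.

t = -1.909, df = 63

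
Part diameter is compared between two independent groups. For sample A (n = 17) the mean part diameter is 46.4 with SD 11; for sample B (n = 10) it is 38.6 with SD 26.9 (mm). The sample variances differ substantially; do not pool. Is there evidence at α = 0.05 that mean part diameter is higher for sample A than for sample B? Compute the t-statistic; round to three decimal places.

Let group 1 = sample A, group 2 = sample B. H0: μ_1 = μ_2; H1: μ_1 > μ_2 (Welch's two-sample t-test, right-tailed).
t = (x̄_1 − x̄_2)/√(s_1²/n_1 + s_2²/n_2) = (46.4 − 38.6)/√(11²/17 + 26.9²/10) = 0.875
Welch–Satterthwaite df ≈ 10.80
p-value = P(T ≥ 0.875) ≈ 0.2003
Since p ≈ 0.2003 > α = 0.05, fail to reject H0; the data do not provide sufficient evidence against H0.

0.875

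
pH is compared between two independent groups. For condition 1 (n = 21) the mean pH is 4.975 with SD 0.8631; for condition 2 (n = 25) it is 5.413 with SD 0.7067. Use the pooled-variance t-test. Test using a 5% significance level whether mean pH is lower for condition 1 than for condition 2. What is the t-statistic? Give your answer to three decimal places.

-1.893

Let group 1 = condition 1, group 2 = condition 2. H0: μ_1 = μ_2; H1: μ_1 < μ_2 (two-sample pooled-variance t-test, left-tailed).
s_p² = [(21−1)·0.8631² + (25−1)·0.7067²]/(21+25−2) = 0.611023
t = (4.975 − 5.413)/√[0.611023·(1/21 + 1/25)] = -1.893
df = n₁ + n₂ − 2 = 44
p-value = P(T ≤ -1.893) ≈ 0.0325
Since p ≈ 0.0325 < α = 0.05, reject H0; the data support H1.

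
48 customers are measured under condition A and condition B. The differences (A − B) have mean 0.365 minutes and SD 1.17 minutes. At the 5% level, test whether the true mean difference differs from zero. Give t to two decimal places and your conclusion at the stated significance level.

H0: μ_d = 0; H1: μ_d ≠ 0 (paired t-test on the differences, two-sided).
t = d̄/(s_d/√n) = 0.365/(1.17/√48) = 2.16
df = n − 1 = 47
Two-sided p-value ≈ 0.0358
Since p ≈ 0.0358 < α = 0.05, reject H0; the evidence is statistically significant.

t = 2.16; reject H0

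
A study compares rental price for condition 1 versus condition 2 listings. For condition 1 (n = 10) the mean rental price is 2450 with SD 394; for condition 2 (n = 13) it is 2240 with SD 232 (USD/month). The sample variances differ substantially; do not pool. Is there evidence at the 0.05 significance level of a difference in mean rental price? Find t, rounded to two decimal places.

Let group 1 = condition 1, group 2 = condition 2. H0: μ_1 = μ_2; H1: μ_1 ≠ μ_2 (Welch's two-sample t-test, two-sided).
t = (x̄_1 − x̄_2)/√(s_1²/n_1 + s_2²/n_2) = (2450 − 2240)/√(394²/10 + 232²/13) = 1.50
Welch–Satterthwaite df ≈ 13.71
Two-sided p-value ≈ 0.157
Since p ≈ 0.157 > α = 0.05, fail to reject H0; the data do not provide sufficient evidence against H0.

1.50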